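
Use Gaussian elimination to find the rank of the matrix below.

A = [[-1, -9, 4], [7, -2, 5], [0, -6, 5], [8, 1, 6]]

rank(A) = 3

Row reduction:
R2 <- R2 - (-7)*R1:  [   0  -65   33 ]
R4 <- R4 - (-8)*R1:  [   0  -71   38 ]
R3 <- R3 - (6/65)*R2:  [      0       0  127/65 ]
R4 <- R4 - (71/65)*R2:  [      0       0  127/65 ]
R4 <- R4 - (1)*R3:  [ 0  0  0 ]
Row echelon form:
[ -1   -9       4 ]
[  0  -65      33 ]
[  0    0  127/65 ]
[  0    0       0 ]
Nonzero rows / pivot columns: 3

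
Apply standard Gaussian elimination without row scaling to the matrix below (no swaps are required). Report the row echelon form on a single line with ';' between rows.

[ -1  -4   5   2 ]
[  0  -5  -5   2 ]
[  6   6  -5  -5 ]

Forward elimination:
R3 <- R3 - (-6)*R1:  [   0  -18   25    7 ]
R3 <- R3 - (18/5)*R2:  [    0     0    43  -1/5 ]
Row echelon form:
[ -1  -4   5     2 ]
[  0  -5  -5     2 ]
[  0   0  43  -1/5 ]

REF = [-1 -4 5 2; 0 -5 -5 2; 0 0 43 -1/5]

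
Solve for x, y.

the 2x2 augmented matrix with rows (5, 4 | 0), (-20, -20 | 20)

(4, -5)

Forward elimination on [A|b]:
R2 <- R2 - (-4)*R1:  [  0  -4  20 ]
Row echelon form:
[ 5   4  |   0 ]
[ 0  -4  |  20 ]
Back-substitution:
y = (20) / -4 = -5
x = (0 - (4)*(-5)) / 5 = 4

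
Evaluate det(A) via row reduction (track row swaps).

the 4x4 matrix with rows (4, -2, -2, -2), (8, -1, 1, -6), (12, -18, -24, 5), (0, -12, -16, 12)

det(A) = -48

Forward elimination:
R2 <- R2 - (2)*R1:  [  0   3   5  -2 ]
R3 <- R3 - (3)*R1:  [   0  -12  -18   11 ]
R3 <- R3 - (-4)*R2:  [ 0  0  2  3 ]
R4 <- R4 - (-4)*R2:  [ 0  0  4  4 ]
R4 <- R4 - (2)*R3:  [  0   0   0  -2 ]
Upper-triangular form:
[ 4  -2  -2  -2 ]
[ 0   3   5  -2 ]
[ 0   0   2   3 ]
[ 0   0   0  -2 ]
det(A) = (-1)^0 * (4) * (3) * (2) * (-2) = -48  (0 row swaps -> sign +1)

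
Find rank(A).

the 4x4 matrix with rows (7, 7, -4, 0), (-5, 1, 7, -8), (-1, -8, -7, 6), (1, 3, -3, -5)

Row reduction:
R2 <- R2 - (-5/7)*R1:  [    0     6  29/7    -8 ]
R3 <- R3 - (-1/7)*R1:  [     0     -7  -53/7      6 ]
R4 <- R4 - (1/7)*R1:  [     0      2  -17/7     -5 ]
R3 <- R3 - (-7/6)*R2:  [       0        0  -115/42    -10/3 ]
R4 <- R4 - (1/3)*R2:  [      0       0  -80/21    -7/3 ]
R4 <- R4 - (32/23)*R3:  [     0      0      0  53/23 ]
Row echelon form:
[ 7  7       -4      0 ]
[ 0  6     29/7     -8 ]
[ 0  0  -115/42  -10/3 ]
[ 0  0        0  53/23 ]
Nonzero rows / pivot columns: 4

rank(A) = 4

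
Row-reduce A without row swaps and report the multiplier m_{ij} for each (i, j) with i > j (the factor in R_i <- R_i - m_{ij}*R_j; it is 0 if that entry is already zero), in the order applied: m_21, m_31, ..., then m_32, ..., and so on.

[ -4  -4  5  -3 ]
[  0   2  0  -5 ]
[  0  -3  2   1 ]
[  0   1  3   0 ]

Forward elimination:
R2: entry in column 1 is already 0 -> m_{21} = 0 (no row operation needed)
R3: entry in column 1 is already 0 -> m_{31} = 0 (no row operation needed)
R4: entry in column 1 is already 0 -> m_{41} = 0 (no row operation needed)
R3 <- R3 - (-3/2)*R2:  [     0      0      2  -13/2 ]
R4 <- R4 - (1/2)*R2:  [   0    0    3  5/2 ]
R4 <- R4 - (3/2)*R3:  [    0     0     0  49/4 ]
Multipliers (in order of application): m_{21} = 0, m_{31} = 0, m_{41} = 0, m_{32} = -3/2, m_{42} = 1/2, m_{43} = 3/2

multipliers: 0, 0, 0, -3/2, 1/2, 3/2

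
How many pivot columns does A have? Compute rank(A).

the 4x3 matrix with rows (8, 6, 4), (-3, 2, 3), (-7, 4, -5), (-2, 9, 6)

rank(A) = 3

Row reduction:
R2 <- R2 - (-3/8)*R1:  [    0  17/4   9/2 ]
R3 <- R3 - (-7/8)*R1:  [    0  37/4  -3/2 ]
R4 <- R4 - (-1/4)*R1:  [    0  21/2     7 ]
R3 <- R3 - (37/17)*R2:  [       0        0  -192/17 ]
R4 <- R4 - (42/17)*R2:  [      0       0  -70/17 ]
R4 <- R4 - (35/96)*R3:  [ 0  0  0 ]
Row echelon form:
[ 8     6        4 ]
[ 0  17/4      9/2 ]
[ 0     0  -192/17 ]
[ 0     0        0 ]
Nonzero rows / pivot columns: 3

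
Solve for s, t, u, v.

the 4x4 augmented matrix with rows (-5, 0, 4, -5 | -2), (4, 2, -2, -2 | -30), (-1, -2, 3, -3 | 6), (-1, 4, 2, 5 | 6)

Forward elimination on [A|b]:
R2 <- R2 - (-4/5)*R1:  [      0       2     6/5      -6  -158/5 ]
R3 <- R3 - (1/5)*R1:  [    0    -2  11/5    -2  32/5 ]
R4 <- R4 - (1/5)*R1:  [    0     4   6/5     6  32/5 ]
R3 <- R3 - (-1)*R2:  [      0       0    17/5      -8  -126/5 ]
R4 <- R4 - (2)*R2:  [     0      0   -6/5     18  348/5 ]
R4 <- R4 - (-6/17)*R3:  [       0        0        0   258/17  1032/17 ]
Row echelon form:
[ -5  0     4      -5  |       -2 ]
[  0  2   6/5      -6  |   -158/5 ]
[  0  0  17/5      -8  |   -126/5 ]
[  0  0     0  258/17  |  1032/17 ]
Back-substitution:
v = (1032/17) / (258/17) = 4
u = (-126/5 - (-8)*(4)) / (17/5) = 2
t = (-158/5 - (6/5)*(2) - (-6)*(4)) / 2 = -5
s = (-2 - (4)*(2) - (-5)*(4)) / -5 = -2

(-2, -5, 2, 4)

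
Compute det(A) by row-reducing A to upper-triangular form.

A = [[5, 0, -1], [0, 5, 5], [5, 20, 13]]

det(A) = -150

Forward elimination:
R3 <- R3 - (1)*R1:  [  0  20  14 ]
R3 <- R3 - (4)*R2:  [  0   0  -6 ]
Upper-triangular form:
[ 5  0  -1 ]
[ 0  5   5 ]
[ 0  0  -6 ]
det(A) = (-1)^0 * (5) * (5) * (-6) = -150  (0 row swaps -> sign +1)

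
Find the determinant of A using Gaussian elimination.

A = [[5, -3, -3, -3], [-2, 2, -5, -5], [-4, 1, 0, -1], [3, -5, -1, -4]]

det(A) = 63

Forward elimination:
R2 <- R2 - (-2/5)*R1:  [     0    4/5  -31/5  -31/5 ]
R3 <- R3 - (-4/5)*R1:  [     0   -7/5  -12/5  -17/5 ]
R4 <- R4 - (3/5)*R1:  [     0  -16/5    4/5  -11/5 ]
R3 <- R3 - (-7/4)*R2:  [     0      0  -53/4  -57/4 ]
R4 <- R4 - (-4)*R2:  [   0    0  -24  -27 ]
R4 <- R4 - (96/53)*R3:  [      0       0       0  -63/53 ]
Upper-triangular form:
[ 5   -3     -3      -3 ]
[ 0  4/5  -31/5   -31/5 ]
[ 0    0  -53/4   -57/4 ]
[ 0    0      0  -63/53 ]
det(A) = (-1)^0 * (5) * (4/5) * (-53/4) * (-63/53) = 63  (0 row swaps -> sign +1)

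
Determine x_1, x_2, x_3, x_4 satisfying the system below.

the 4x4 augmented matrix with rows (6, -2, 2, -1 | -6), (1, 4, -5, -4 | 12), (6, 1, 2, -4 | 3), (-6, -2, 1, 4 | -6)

Forward elimination on [A|b]:
R2 <- R2 - (1/6)*R1:  [     0   13/3  -16/3  -23/6     13 ]
R3 <- R3 - (1)*R1:  [  0   3   0  -3   9 ]
R4 <- R4 - (-1)*R1:  [   0   -4    3    3  -12 ]
R3 <- R3 - (9/13)*R2:  [     0      0  48/13  -9/26      0 ]
R4 <- R4 - (-12/13)*R2:  [      0       0  -25/13   -7/13       0 ]
R4 <- R4 - (-25/48)*R3:  [      0       0       0  -23/32       0 ]
Row echelon form:
[ 6    -2      2      -1  |  -6 ]
[ 0  13/3  -16/3   -23/6  |  13 ]
[ 0     0  48/13   -9/26  |   0 ]
[ 0     0      0  -23/32  |   0 ]
Back-substitution:
x_4 = (0) / (-23/32) = 0
x_3 = (0 - (-9/26)*(0)) / (48/13) = 0
x_2 = (13 - (-16/3)*(0) - (-23/6)*(0)) / (13/3) = 3
x_1 = (-6 - (-2)*(3) - (2)*(0) - (-1)*(0)) / 6 = 0

(0, 3, 0, 0)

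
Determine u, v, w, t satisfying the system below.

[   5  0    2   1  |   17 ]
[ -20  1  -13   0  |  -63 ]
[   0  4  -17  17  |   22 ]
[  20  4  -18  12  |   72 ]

(3, -3, 0, 2)

Forward elimination on [A|b]:
R2 <- R2 - (-4)*R1:  [  0   1  -5   4   5 ]
R4 <- R4 - (4)*R1:  [   0    4  -26    8    4 ]
R3 <- R3 - (4)*R2:  [ 0  0  3  1  2 ]
R4 <- R4 - (4)*R2:  [   0    0   -6   -8  -16 ]
R4 <- R4 - (-2)*R3:  [   0    0    0   -6  -12 ]
Row echelon form:
[ 5  0   2   1  |   17 ]
[ 0  1  -5   4  |    5 ]
[ 0  0   3   1  |    2 ]
[ 0  0   0  -6  |  -12 ]
Back-substitution:
t = (-12) / -6 = 2
w = (2 - (1)*(2)) / 3 = 0
v = (5 - (-5)*(0) - (4)*(2)) / 1 = -3
u = (17 - (2)*(0) - (1)*(2)) / 5 = 3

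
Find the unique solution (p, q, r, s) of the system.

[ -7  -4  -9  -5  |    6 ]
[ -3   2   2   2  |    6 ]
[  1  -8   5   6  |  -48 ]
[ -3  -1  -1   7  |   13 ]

(0, 5, -4, 2)

Forward elimination on [A|b]:
R2 <- R2 - (3/7)*R1:  [    0  26/7  41/7  29/7  24/7 ]
R3 <- R3 - (-1/7)*R1:  [      0   -60/7    26/7    37/7  -330/7 ]
R4 <- R4 - (3/7)*R1:  [    0   5/7  20/7  64/7  73/7 ]
R3 <- R3 - (-30/13)*R2:  [       0        0   224/13   193/13  -510/13 ]
R4 <- R4 - (5/26)*R2:  [      0       0   45/26  217/26  127/13 ]
R4 <- R4 - (45/448)*R3:  [        0         0         0  3071/448  3071/224 ]
Row echelon form:
[ -7    -4      -9        -5  |         6 ]
[  0  26/7    41/7      29/7  |      24/7 ]
[  0     0  224/13    193/13  |   -510/13 ]
[  0     0       0  3071/448  |  3071/224 ]
Back-substitution:
s = (3071/224) / (3071/448) = 2
r = (-510/13 - (193/13)*(2)) / (224/13) = -4
q = (24/7 - (41/7)*(-4) - (29/7)*(2)) / (26/7) = 5
p = (6 - (-4)*(5) - (-9)*(-4) - (-5)*(2)) / -7 = 0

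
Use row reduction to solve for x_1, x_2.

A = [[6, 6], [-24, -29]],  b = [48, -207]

(5, 3)

Forward elimination on [A|b]:
R2 <- R2 - (-4)*R1:  [   0   -5  -15 ]
Row echelon form:
[ 6   6  |   48 ]
[ 0  -5  |  -15 ]
Back-substitution:
x_2 = (-15) / -5 = 3
x_1 = (48 - (6)*(3)) / 6 = 5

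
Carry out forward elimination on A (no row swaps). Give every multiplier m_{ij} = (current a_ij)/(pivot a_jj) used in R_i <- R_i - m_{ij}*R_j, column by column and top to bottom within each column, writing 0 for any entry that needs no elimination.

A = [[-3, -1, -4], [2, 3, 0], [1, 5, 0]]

Forward elimination:
R2 <- R2 - (-2/3)*R1:  [    0   7/3  -8/3 ]
R3 <- R3 - (-1/3)*R1:  [    0  14/3  -4/3 ]
R3 <- R3 - (2)*R2:  [ 0  0  4 ]
Multipliers (in order of application): m_{21} = -2/3, m_{31} = -1/3, m_{32} = 2

multipliers: -2/3, -1/3, 2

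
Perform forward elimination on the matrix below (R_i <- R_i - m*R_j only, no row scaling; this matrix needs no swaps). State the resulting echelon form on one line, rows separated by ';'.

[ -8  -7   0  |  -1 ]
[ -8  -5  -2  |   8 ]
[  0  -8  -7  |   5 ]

REF = [-8 -7 0 -1; 0 2 -2 9; 0 0 -15 41]

Forward elimination:
R2 <- R2 - (1)*R1:  [  0   2  -2   9 ]
R3 <- R3 - (-4)*R2:  [   0    0  -15   41 ]
Row echelon form:
[ -8  -7    0  |  -1 ]
[  0   2   -2  |   9 ]
[  0   0  -15  |  41 ]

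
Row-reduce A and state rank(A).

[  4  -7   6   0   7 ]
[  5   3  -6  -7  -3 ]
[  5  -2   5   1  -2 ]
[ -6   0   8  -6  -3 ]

Row reduction:
R2 <- R2 - (5/4)*R1:  [     0   47/4  -27/2     -7  -47/4 ]
R3 <- R3 - (5/4)*R1:  [     0   27/4   -5/2      1  -43/4 ]
R4 <- R4 - (-3/2)*R1:  [     0  -21/2     17     -6   15/2 ]
R3 <- R3 - (27/47)*R2:  [      0       0  247/47  236/47      -4 ]
R4 <- R4 - (-42/47)*R2:  [       0        0   232/47  -576/47       -3 ]
R4 <- R4 - (232/247)*R3:  [         0          0          0  -4192/247    187/247 ]
Row echelon form:
[ 4    -7       6          0        7 ]
[ 0  47/4   -27/2         -7    -47/4 ]
[ 0     0  247/47     236/47       -4 ]
[ 0     0       0  -4192/247  187/247 ]
Nonzero rows / pivot columns: 4

rank(A) = 4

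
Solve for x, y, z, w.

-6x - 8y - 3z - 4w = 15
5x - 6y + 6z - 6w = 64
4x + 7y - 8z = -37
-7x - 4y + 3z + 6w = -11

Forward elimination on [A|b]:
R2 <- R2 - (-5/6)*R1:  [     0  -38/3    7/2  -28/3  153/2 ]
R3 <- R3 - (-2/3)*R1:  [    0   5/3   -10  -8/3   -27 ]
R4 <- R4 - (7/6)*R1:  [     0   16/3   13/2   32/3  -57/2 ]
R3 <- R3 - (-5/38)*R2:  [        0         0   -725/76    -74/19  -1287/76 ]
R4 <- R4 - (-8/19)*R2:  [      0       0  303/38  128/19  141/38 ]
R4 <- R4 - (-606/725)*R3:  [         0          0          0   2524/725  -7572/725 ]
Row echelon form:
[ -6     -8       -3        -4  |         15 ]
[  0  -38/3      7/2     -28/3  |      153/2 ]
[  0      0  -725/76    -74/19  |   -1287/76 ]
[  0      0        0  2524/725  |  -7572/725 ]
Back-substitution:
w = (-7572/725) / (2524/725) = -3
z = (-1287/76 - (-74/19)*(-3)) / (-725/76) = 3
y = (153/2 - (7/2)*(3) - (-28/3)*(-3)) / (-38/3) = -3
x = (15 - (-8)*(-3) - (-3)*(3) - (-4)*(-3)) / -6 = 2

(2, -3, 3, -3)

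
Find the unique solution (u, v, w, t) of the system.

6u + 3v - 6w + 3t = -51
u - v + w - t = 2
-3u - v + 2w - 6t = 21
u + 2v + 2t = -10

Forward elimination on [A|b]:
R2 <- R2 - (1/6)*R1:  [    0  -3/2     2  -3/2  21/2 ]
R3 <- R3 - (-1/2)*R1:  [    0   1/2    -1  -9/2  -9/2 ]
R4 <- R4 - (1/6)*R1:  [    0   3/2     1   3/2  -3/2 ]
R3 <- R3 - (-1/3)*R2:  [    0     0  -1/3    -5    -1 ]
R4 <- R4 - (-1)*R2:  [ 0  0  3  0  9 ]
R4 <- R4 - (-9)*R3:  [   0    0    0  -45    0 ]
Row echelon form:
[ 6     3    -6     3  |   -51 ]
[ 0  -3/2     2  -3/2  |  21/2 ]
[ 0     0  -1/3    -5  |    -1 ]
[ 0     0     0   -45  |     0 ]
Back-substitution:
t = (0) / -45 = 0
w = (-1 - (-5)*(0)) / (-1/3) = 3
v = (21/2 - (2)*(3) - (-3/2)*(0)) / (-3/2) = -3
u = (-51 - (3)*(-3) - (-6)*(3) - (3)*(0)) / 6 = -4

(-4, -3, 3, 0)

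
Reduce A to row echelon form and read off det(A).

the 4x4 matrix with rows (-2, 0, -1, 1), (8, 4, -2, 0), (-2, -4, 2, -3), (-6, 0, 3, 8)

det(A) = 120

Forward elimination:
R2 <- R2 - (-4)*R1:  [  0   4  -6   4 ]
R3 <- R3 - (1)*R1:  [  0  -4   3  -4 ]
R4 <- R4 - (3)*R1:  [ 0  0  6  5 ]
R3 <- R3 - (-1)*R2:  [  0   0  -3   0 ]
R4 <- R4 - (-2)*R3:  [ 0  0  0  5 ]
Upper-triangular form:
[ -2  0  -1  1 ]
[  0  4  -6  4 ]
[  0  0  -3  0 ]
[  0  0   0  5 ]
det(A) = (-1)^0 * (-2) * (4) * (-3) * (5) = 120  (0 row swaps -> sign +1)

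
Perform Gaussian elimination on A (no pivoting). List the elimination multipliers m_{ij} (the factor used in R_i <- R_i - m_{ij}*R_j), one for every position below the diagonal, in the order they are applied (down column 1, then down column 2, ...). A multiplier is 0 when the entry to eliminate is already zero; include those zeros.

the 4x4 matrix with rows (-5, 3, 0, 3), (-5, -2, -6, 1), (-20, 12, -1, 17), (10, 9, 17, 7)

Forward elimination:
R2 <- R2 - (1)*R1:  [  0  -5  -6  -2 ]
R3 <- R3 - (4)*R1:  [  0   0  -1   5 ]
R4 <- R4 - (-2)*R1:  [  0  15  17  13 ]
R3: entry in column 2 is already 0 -> m_{32} = 0 (no row operation needed)
R4 <- R4 - (-3)*R2:  [  0   0  -1   7 ]
R4 <- R4 - (1)*R3:  [ 0  0  0  2 ]
Multipliers (in order of application): m_{21} = 1, m_{31} = 4, m_{41} = -2, m_{32} = 0, m_{42} = -3, m_{43} = 1

multipliers: 1, 4, -2, 0, -3, 1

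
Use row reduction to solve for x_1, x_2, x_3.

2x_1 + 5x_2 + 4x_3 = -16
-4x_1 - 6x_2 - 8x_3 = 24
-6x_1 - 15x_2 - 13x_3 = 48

Forward elimination on [A|b]:
R2 <- R2 - (-2)*R1:  [  0   4   0  -8 ]
R3 <- R3 - (-3)*R1:  [  0   0  -1   0 ]
Row echelon form:
[ 2  5   4  |  -16 ]
[ 0  4   0  |   -8 ]
[ 0  0  -1  |    0 ]
Back-substitution:
x_3 = (0) / -1 = 0
x_2 = (-8) / 4 = -2
x_1 = (-16 - (5)*(-2) - (4)*(0)) / 2 = -3

(-3, -2, 0)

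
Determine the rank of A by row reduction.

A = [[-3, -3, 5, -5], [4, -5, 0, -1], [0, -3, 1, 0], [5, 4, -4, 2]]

rank(A) = 4

Row reduction:
R2 <- R2 - (-4/3)*R1:  [     0     -9   20/3  -23/3 ]
R4 <- R4 - (-5/3)*R1:  [     0     -1   13/3  -19/3 ]
R3 <- R3 - (1/3)*R2:  [     0      0  -11/9   23/9 ]
R4 <- R4 - (1/9)*R2:  [       0        0    97/27  -148/27 ]
R4 <- R4 - (-97/33)*R3:  [     0      0      0  67/33 ]
Row echelon form:
[ -3  -3      5     -5 ]
[  0  -9   20/3  -23/3 ]
[  0   0  -11/9   23/9 ]
[  0   0      0  67/33 ]
Nonzero rows / pivot columns: 4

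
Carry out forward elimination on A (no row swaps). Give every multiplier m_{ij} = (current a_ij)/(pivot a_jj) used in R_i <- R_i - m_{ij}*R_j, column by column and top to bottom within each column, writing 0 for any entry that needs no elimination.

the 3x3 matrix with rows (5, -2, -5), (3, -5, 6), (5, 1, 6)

multipliers: 3/5, 1, -15/19

Forward elimination:
R2 <- R2 - (3/5)*R1:  [     0  -19/5      9 ]
R3 <- R3 - (1)*R1:  [  0   3  11 ]
R3 <- R3 - (-15/19)*R2:  [      0       0  344/19 ]
Multipliers (in order of application): m_{21} = 3/5, m_{31} = 1, m_{32} = -15/19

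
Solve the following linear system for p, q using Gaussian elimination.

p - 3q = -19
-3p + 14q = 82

(-4, 5)

Forward elimination on [A|b]:
R2 <- R2 - (-3)*R1:  [  0   5  25 ]
Row echelon form:
[ 1  -3  |  -19 ]
[ 0   5  |   25 ]
Back-substitution:
q = (25) / 5 = 5
p = (-19 - (-3)*(5)) / 1 = -4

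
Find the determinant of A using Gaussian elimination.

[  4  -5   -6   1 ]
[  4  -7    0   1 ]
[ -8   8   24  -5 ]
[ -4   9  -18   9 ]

det(A) = -192

Forward elimination:
R2 <- R2 - (1)*R1:  [  0  -2   6   0 ]
R3 <- R3 - (-2)*R1:  [  0  -2  12  -3 ]
R4 <- R4 - (-1)*R1:  [   0    4  -24   10 ]
R3 <- R3 - (1)*R2:  [  0   0   6  -3 ]
R4 <- R4 - (-2)*R2:  [   0    0  -12   10 ]
R4 <- R4 - (-2)*R3:  [ 0  0  0  4 ]
Upper-triangular form:
[ 4  -5  -6   1 ]
[ 0  -2   6   0 ]
[ 0   0   6  -3 ]
[ 0   0   0   4 ]
det(A) = (-1)^0 * (4) * (-2) * (6) * (4) = -192  (0 row swaps -> sign +1)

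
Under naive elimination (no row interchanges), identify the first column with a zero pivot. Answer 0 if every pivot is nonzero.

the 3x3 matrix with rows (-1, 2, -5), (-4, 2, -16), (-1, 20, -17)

first zero-pivot column = 3

Naive forward elimination:
R2 <- R2 - (4)*R1:  [  0  -6   4 ]
R3 <- R3 - (1)*R1:  [   0   18  -12 ]
R3 <- R3 - (-3)*R2:  [ 0  0  0 ]
Matrix at this point:
[ -1   2  -5 ]
[  0  -6   4 ]
[  0   0   0 ]
Pivot entry (3,3) in the last row is zero and there are no rows below to swap with -> zero pivot in column 3 (A is singular).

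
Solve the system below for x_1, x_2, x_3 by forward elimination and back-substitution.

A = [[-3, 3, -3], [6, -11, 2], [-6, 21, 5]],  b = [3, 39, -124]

Forward elimination on [A|b]:
R2 <- R2 - (-2)*R1:  [  0  -5  -4  45 ]
R3 <- R3 - (2)*R1:  [    0    15    11  -130 ]
R3 <- R3 - (-3)*R2:  [  0   0  -1   5 ]
Row echelon form:
[ -3   3  -3  |   3 ]
[  0  -5  -4  |  45 ]
[  0   0  -1  |   5 ]
Back-substitution:
x_3 = (5) / -1 = -5
x_2 = (45 - (-4)*(-5)) / -5 = -5
x_1 = (3 - (3)*(-5) - (-3)*(-5)) / -3 = -1

(-1, -5, -5)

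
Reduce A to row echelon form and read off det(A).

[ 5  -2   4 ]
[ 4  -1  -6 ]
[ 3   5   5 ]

Forward elimination:
R2 <- R2 - (4/5)*R1:  [     0    3/5  -46/5 ]
R3 <- R3 - (3/5)*R1:  [    0  31/5  13/5 ]
R3 <- R3 - (31/3)*R2:  [     0      0  293/3 ]
Upper-triangular form:
[ 5   -2      4 ]
[ 0  3/5  -46/5 ]
[ 0    0  293/3 ]
det(A) = (-1)^0 * (5) * (3/5) * (293/3) = 293  (0 row swaps -> sign +1)

det(A) = 293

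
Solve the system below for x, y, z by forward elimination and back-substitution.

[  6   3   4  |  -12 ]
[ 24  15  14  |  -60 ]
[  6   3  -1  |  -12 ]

Forward elimination on [A|b]:
R2 <- R2 - (4)*R1:  [   0    3   -2  -12 ]
R3 <- R3 - (1)*R1:  [  0   0  -5   0 ]
Row echelon form:
[ 6  3   4  |  -12 ]
[ 0  3  -2  |  -12 ]
[ 0  0  -5  |    0 ]
Back-substitution:
z = (0) / -5 = 0
y = (-12 - (-2)*(0)) / 3 = -4
x = (-12 - (3)*(-4) - (4)*(0)) / 6 = 0

(0, -4, 0)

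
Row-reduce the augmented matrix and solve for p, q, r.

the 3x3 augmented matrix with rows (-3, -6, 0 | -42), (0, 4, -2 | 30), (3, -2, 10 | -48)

(4, 5, -5)

Forward elimination on [A|b]:
R3 <- R3 - (-1)*R1:  [   0   -8   10  -90 ]
R3 <- R3 - (-2)*R2:  [   0    0    6  -30 ]
Row echelon form:
[ -3  -6   0  |  -42 ]
[  0   4  -2  |   30 ]
[  0   0   6  |  -30 ]
Back-substitution:
r = (-30) / 6 = -5
q = (30 - (-2)*(-5)) / 4 = 5
p = (-42 - (-6)*(5)) / -3 = 4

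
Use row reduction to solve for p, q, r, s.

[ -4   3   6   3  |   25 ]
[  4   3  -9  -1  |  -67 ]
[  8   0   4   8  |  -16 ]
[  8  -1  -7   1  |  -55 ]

(-4, -5, 4, 0)

Forward elimination on [A|b]:
R2 <- R2 - (-1)*R1:  [   0    6   -3    2  -42 ]
R3 <- R3 - (-2)*R1:  [  0   6  16  14  34 ]
R4 <- R4 - (-2)*R1:  [  0   5   5   7  -5 ]
R3 <- R3 - (1)*R2:  [  0   0  19  12  76 ]
R4 <- R4 - (5/6)*R2:  [    0     0  15/2  16/3    30 ]
R4 <- R4 - (15/38)*R3:  [     0      0      0  34/57      0 ]
Row echelon form:
[ -4  3   6      3  |   25 ]
[  0  6  -3      2  |  -42 ]
[  0  0  19     12  |   76 ]
[  0  0   0  34/57  |    0 ]
Back-substitution:
s = (0) / (34/57) = 0
r = (76 - (12)*(0)) / 19 = 4
q = (-42 - (-3)*(4) - (2)*(0)) / 6 = -5
p = (25 - (3)*(-5) - (6)*(4) - (3)*(0)) / -4 = -4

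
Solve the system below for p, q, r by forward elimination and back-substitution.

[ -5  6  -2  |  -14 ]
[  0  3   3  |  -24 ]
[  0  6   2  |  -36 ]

(-2, -5, -3)

Forward elimination on [A|b]:
R3 <- R3 - (2)*R2:  [  0   0  -4  12 ]
Row echelon form:
[ -5  6  -2  |  -14 ]
[  0  3   3  |  -24 ]
[  0  0  -4  |   12 ]
Back-substitution:
r = (12) / -4 = -3
q = (-24 - (3)*(-3)) / 3 = -5
p = (-14 - (6)*(-5) - (-2)*(-3)) / -5 = -2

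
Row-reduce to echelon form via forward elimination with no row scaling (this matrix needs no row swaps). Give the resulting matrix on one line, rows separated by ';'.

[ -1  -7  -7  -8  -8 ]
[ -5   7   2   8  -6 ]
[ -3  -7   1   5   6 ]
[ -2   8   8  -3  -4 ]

Forward elimination:
R2 <- R2 - (5)*R1:  [  0  42  37  48  34 ]
R3 <- R3 - (3)*R1:  [  0  14  22  29  30 ]
R4 <- R4 - (2)*R1:  [  0  22  22  13  12 ]
R3 <- R3 - (1/3)*R2:  [    0     0  29/3    13  56/3 ]
R4 <- R4 - (11/21)*R2:  [       0        0    55/21    -85/7  -122/21 ]
R4 <- R4 - (55/203)*R3:  [         0          0          0  -3180/203  -2206/203 ]
Row echelon form:
[ -1  -7    -7         -8         -8 ]
[  0  42    37         48         34 ]
[  0   0  29/3         13       56/3 ]
[  0   0     0  -3180/203  -2206/203 ]

REF = [-1 -7 -7 -8 -8; 0 42 37 48 34; 0 0 29/3 13 56/3; 0 0 0 -3180/203 -2206/203]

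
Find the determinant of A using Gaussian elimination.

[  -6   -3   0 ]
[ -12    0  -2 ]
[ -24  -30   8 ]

Forward elimination:
R2 <- R2 - (2)*R1:  [  0   6  -2 ]
R3 <- R3 - (4)*R1:  [   0  -18    8 ]
R3 <- R3 - (-3)*R2:  [ 0  0  2 ]
Upper-triangular form:
[ -6  -3   0 ]
[  0   6  -2 ]
[  0   0   2 ]
det(A) = (-1)^0 * (-6) * (6) * (2) = -72  (0 row swaps -> sign +1)

det(A) = -72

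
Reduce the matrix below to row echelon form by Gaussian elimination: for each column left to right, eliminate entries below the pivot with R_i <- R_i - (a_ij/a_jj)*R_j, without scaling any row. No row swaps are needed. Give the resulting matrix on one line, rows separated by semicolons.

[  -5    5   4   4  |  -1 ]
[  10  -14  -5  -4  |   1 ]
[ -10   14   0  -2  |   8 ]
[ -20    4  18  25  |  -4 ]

Forward elimination:
R2 <- R2 - (-2)*R1:  [  0  -4   3   4  -1 ]
R3 <- R3 - (2)*R1:  [   0    4   -8  -10   10 ]
R4 <- R4 - (4)*R1:  [   0  -16    2    9    0 ]
R3 <- R3 - (-1)*R2:  [  0   0  -5  -6   9 ]
R4 <- R4 - (4)*R2:  [   0    0  -10   -7    4 ]
R4 <- R4 - (2)*R3:  [   0    0    0    5  -14 ]
Row echelon form:
[ -5   5   4   4  |   -1 ]
[  0  -4   3   4  |   -1 ]
[  0   0  -5  -6  |    9 ]
[  0   0   0   5  |  -14 ]

REF = [-5 5 4 4 -1; 0 -4 3 4 -1; 0 0 -5 -6 9; 0 0 0 5 -14]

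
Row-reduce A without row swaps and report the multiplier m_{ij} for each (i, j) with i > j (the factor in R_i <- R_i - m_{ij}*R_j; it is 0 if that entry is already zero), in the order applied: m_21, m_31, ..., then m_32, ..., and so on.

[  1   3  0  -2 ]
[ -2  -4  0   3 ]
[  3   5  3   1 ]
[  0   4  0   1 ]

multipliers: -2, 3, 0, -2, 2, 0

Forward elimination:
R2 <- R2 - (-2)*R1:  [  0   2   0  -1 ]
R3 <- R3 - (3)*R1:  [  0  -4   3   7 ]
R4: entry in column 1 is already 0 -> m_{41} = 0 (no row operation needed)
R3 <- R3 - (-2)*R2:  [ 0  0  3  5 ]
R4 <- R4 - (2)*R2:  [ 0  0  0  3 ]
R4: entry in column 3 is already 0 -> m_{43} = 0 (no row operation needed)
Multipliers (in order of application): m_{21} = -2, m_{31} = 3, m_{41} = 0, m_{32} = -2, m_{42} = 2, m_{43} = 0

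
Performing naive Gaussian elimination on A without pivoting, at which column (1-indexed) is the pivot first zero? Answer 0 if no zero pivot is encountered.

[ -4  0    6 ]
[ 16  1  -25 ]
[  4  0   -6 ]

Naive forward elimination:
R2 <- R2 - (-4)*R1:  [  0   1  -1 ]
R3 <- R3 - (-1)*R1:  [ 0  0  0 ]
Matrix at this point:
[ -4  0   6 ]
[  0  1  -1 ]
[  0  0   0 ]
Pivot entry (3,3) in the last row is zero and there are no rows below to swap with -> zero pivot in column 3 (A is singular).

first zero-pivot column = 3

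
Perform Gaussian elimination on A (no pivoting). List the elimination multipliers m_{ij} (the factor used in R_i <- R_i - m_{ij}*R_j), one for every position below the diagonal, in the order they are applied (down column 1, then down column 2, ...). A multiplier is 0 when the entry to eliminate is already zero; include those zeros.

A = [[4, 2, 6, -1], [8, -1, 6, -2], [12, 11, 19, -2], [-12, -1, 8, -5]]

multipliers: 2, 3, -3, -1, -1, -4

Forward elimination:
R2 <- R2 - (2)*R1:  [  0  -5  -6   0 ]
R3 <- R3 - (3)*R1:  [ 0  5  1  1 ]
R4 <- R4 - (-3)*R1:  [  0   5  26  -8 ]
R3 <- R3 - (-1)*R2:  [  0   0  -5   1 ]
R4 <- R4 - (-1)*R2:  [  0   0  20  -8 ]
R4 <- R4 - (-4)*R3:  [  0   0   0  -4 ]
Multipliers (in order of application): m_{21} = 2, m_{31} = 3, m_{41} = -3, m_{32} = -1, m_{42} = -1, m_{43} = -4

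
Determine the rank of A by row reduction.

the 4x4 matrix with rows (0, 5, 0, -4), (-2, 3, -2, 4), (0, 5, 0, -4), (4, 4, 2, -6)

rank(A) = 3

Row reduction:
R1 <-> R2   (pivot in column 1 was zero)
[ -2  3  -2   4 ]
[  0  5   0  -4 ]
[  0  5   0  -4 ]
[  4  4   2  -6 ]
R4 <- R4 - (-2)*R1:  [  0  10  -2   2 ]
R3 <- R3 - (1)*R2:  [ 0  0  0  0 ]
R4 <- R4 - (2)*R2:  [  0   0  -2  10 ]
R3 <-> R4   (pivot in column 3 was zero)
[ -2  3  -2   4 ]
[  0  5   0  -4 ]
[  0  0  -2  10 ]
[  0  0   0   0 ]
Row echelon form:
[ -2  3  -2   4 ]
[  0  5   0  -4 ]
[  0  0  -2  10 ]
[  0  0   0   0 ]
Nonzero rows / pivot columns: 3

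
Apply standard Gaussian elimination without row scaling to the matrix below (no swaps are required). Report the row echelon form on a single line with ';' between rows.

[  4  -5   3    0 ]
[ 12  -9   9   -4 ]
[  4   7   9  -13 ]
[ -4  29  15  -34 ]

REF = [4 -5 3 0; 0 6 0 -4; 0 0 6 -5; 0 0 0 -3]

Forward elimination:
R2 <- R2 - (3)*R1:  [  0   6   0  -4 ]
R3 <- R3 - (1)*R1:  [   0   12    6  -13 ]
R4 <- R4 - (-1)*R1:  [   0   24   18  -34 ]
R3 <- R3 - (2)*R2:  [  0   0   6  -5 ]
R4 <- R4 - (4)*R2:  [   0    0   18  -18 ]
R4 <- R4 - (3)*R3:  [  0   0   0  -3 ]
Row echelon form:
[ 4  -5  3   0 ]
[ 0   6  0  -4 ]
[ 0   0  6  -5 ]
[ 0   0  0  -3 ]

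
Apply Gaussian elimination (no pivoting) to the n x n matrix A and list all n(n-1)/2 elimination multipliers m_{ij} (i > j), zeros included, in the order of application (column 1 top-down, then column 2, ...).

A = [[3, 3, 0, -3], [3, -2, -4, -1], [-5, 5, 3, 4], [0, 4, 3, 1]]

multipliers: 1, -5/3, 0, -2, -4/5, 1/25

Forward elimination:
R2 <- R2 - (1)*R1:  [  0  -5  -4   2 ]
R3 <- R3 - (-5/3)*R1:  [  0  10   3  -1 ]
R4: entry in column 1 is already 0 -> m_{41} = 0 (no row operation needed)
R3 <- R3 - (-2)*R2:  [  0   0  -5   3 ]
R4 <- R4 - (-4/5)*R2:  [    0     0  -1/5  13/5 ]
R4 <- R4 - (1/25)*R3:  [     0      0      0  62/25 ]
Multipliers (in order of application): m_{21} = 1, m_{31} = -5/3, m_{41} = 0, m_{32} = -2, m_{42} = -4/5, m_{43} = 1/25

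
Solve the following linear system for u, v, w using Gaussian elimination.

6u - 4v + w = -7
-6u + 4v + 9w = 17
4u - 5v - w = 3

Forward elimination on [A|b]:
R2 <- R2 - (-1)*R1:  [  0   0  10  10 ]
R3 <- R3 - (2/3)*R1:  [    0  -7/3  -5/3  23/3 ]
R2 <-> R3   (pivot in column 2 was zero)
[ 6    -4     1    -7 ]
[ 0  -7/3  -5/3  23/3 ]
[ 0     0    10    10 ]
Row echelon form:
[ 6    -4     1  |    -7 ]
[ 0  -7/3  -5/3  |  23/3 ]
[ 0     0    10  |    10 ]
Back-substitution:
w = (10) / 10 = 1
v = (23/3 - (-5/3)*(1)) / (-7/3) = -4
u = (-7 - (-4)*(-4) - (1)*(1)) / 6 = -4

(-4, -4, 1)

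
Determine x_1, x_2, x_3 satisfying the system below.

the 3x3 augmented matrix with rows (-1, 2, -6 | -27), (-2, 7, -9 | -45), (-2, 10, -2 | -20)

(1, -1, 4)

Forward elimination on [A|b]:
R2 <- R2 - (2)*R1:  [ 0  3  3  9 ]
R3 <- R3 - (2)*R1:  [  0   6  10  34 ]
R3 <- R3 - (2)*R2:  [  0   0   4  16 ]
Row echelon form:
[ -1  2  -6  |  -27 ]
[  0  3   3  |    9 ]
[  0  0   4  |   16 ]
Back-substitution:
x_3 = (16) / 4 = 4
x_2 = (9 - (3)*(4)) / 3 = -1
x_1 = (-27 - (2)*(-1) - (-6)*(4)) / -1 = 1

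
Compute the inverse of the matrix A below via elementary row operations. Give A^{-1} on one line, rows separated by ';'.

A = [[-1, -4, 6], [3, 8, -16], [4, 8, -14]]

inverse = [2/3 -1/3 2/3; -11/12 -5/12 1/12; -1/3 -1/3 1/6]

Gauss-Jordan on [A | I]:
R1 <- (1/-1)*R1:  [  1   4  -6  |  -1   0   0 ]
R2 <- R2 - (3)*R1:  [  0  -4   2  |   3   1   0 ]
R3 <- R3 - (4)*R1:  [  0  -8  10  |   4   0   1 ]
R2 <- (1/-4)*R2:  [    0     1  -1/2  |  -3/4  -1/4     0 ]
R1 <- R1 - (4)*R2:  [  1   0  -4  |   2   1   0 ]
R3 <- R3 - (-8)*R2:  [  0   0   6  |  -2  -2   1 ]
R3 <- (1/6)*R3:  [    0     0     1  |  -1/3  -1/3   1/6 ]
R1 <- R1 - (-4)*R3:  [    1     0     0  |   2/3  -1/3   2/3 ]
R2 <- R2 - (-1/2)*R3:  [      0       1       0  |  -11/12   -5/12    1/12 ]
Right block of [I | A^{-1}] is the inverse:
[    2/3   -1/3   2/3 ]
[ -11/12  -5/12  1/12 ]
[   -1/3   -1/3   1/6 ]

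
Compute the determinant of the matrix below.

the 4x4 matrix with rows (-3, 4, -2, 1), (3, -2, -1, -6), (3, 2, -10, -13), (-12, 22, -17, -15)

Forward elimination:
R2 <- R2 - (-1)*R1:  [  0   2  -3  -5 ]
R3 <- R3 - (-1)*R1:  [   0    6  -12  -12 ]
R4 <- R4 - (4)*R1:  [   0    6   -9  -19 ]
R3 <- R3 - (3)*R2:  [  0   0  -3   3 ]
R4 <- R4 - (3)*R2:  [  0   0   0  -4 ]
Upper-triangular form:
[ -3  4  -2   1 ]
[  0  2  -3  -5 ]
[  0  0  -3   3 ]
[  0  0   0  -4 ]
det(A) = (-1)^0 * (-3) * (2) * (-3) * (-4) = -72  (0 row swaps -> sign +1)

det(A) = -72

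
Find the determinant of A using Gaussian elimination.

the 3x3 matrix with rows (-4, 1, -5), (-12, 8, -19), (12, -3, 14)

det(A) = 20

Forward elimination:
R2 <- R2 - (3)*R1:  [  0   5  -4 ]
R3 <- R3 - (-3)*R1:  [  0   0  -1 ]
Upper-triangular form:
[ -4  1  -5 ]
[  0  5  -4 ]
[  0  0  -1 ]
det(A) = (-1)^0 * (-4) * (5) * (-1) = 20  (0 row swaps -> sign +1)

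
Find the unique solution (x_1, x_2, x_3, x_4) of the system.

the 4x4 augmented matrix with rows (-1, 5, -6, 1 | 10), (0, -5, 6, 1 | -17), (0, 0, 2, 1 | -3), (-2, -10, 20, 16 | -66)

Forward elimination on [A|b]:
R4 <- R4 - (2)*R1:  [   0  -20   32   14  -86 ]
R4 <- R4 - (4)*R2:  [   0    0    8   10  -18 ]
R4 <- R4 - (4)*R3:  [  0   0   0   6  -6 ]
Row echelon form:
[ -1   5  -6  1  |   10 ]
[  0  -5   6  1  |  -17 ]
[  0   0   2  1  |   -3 ]
[  0   0   0  6  |   -6 ]
Back-substitution:
x_4 = (-6) / 6 = -1
x_3 = (-3 - (1)*(-1)) / 2 = -1
x_2 = (-17 - (6)*(-1) - (1)*(-1)) / -5 = 2
x_1 = (10 - (5)*(2) - (-6)*(-1) - (1)*(-1)) / -1 = 5

(5, 2, -1, -1)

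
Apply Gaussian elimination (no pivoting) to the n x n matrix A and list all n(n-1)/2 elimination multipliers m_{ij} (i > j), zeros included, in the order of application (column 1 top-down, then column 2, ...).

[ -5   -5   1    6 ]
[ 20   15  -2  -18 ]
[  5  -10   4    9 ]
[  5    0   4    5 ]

Forward elimination:
R2 <- R2 - (-4)*R1:  [  0  -5   2   6 ]
R3 <- R3 - (-1)*R1:  [   0  -15    5   15 ]
R4 <- R4 - (-1)*R1:  [  0  -5   5  11 ]
R3 <- R3 - (3)*R2:  [  0   0  -1  -3 ]
R4 <- R4 - (1)*R2:  [ 0  0  3  5 ]
R4 <- R4 - (-3)*R3:  [  0   0   0  -4 ]
Multipliers (in order of application): m_{21} = -4, m_{31} = -1, m_{41} = -1, m_{32} = 3, m_{42} = 1, m_{43} = -3

multipliers: -4, -1, -1, 3, 1, -3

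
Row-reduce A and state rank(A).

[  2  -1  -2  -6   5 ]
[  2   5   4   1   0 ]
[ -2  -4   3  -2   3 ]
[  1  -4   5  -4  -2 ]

rank(A) = 4

Row reduction:
R2 <- R2 - (1)*R1:  [  0   6   6   7  -5 ]
R3 <- R3 - (-1)*R1:  [  0  -5   1  -8   8 ]
R4 <- R4 - (1/2)*R1:  [    0  -7/2     6    -1  -9/2 ]
R3 <- R3 - (-5/6)*R2:  [     0      0      6  -13/6   23/6 ]
R4 <- R4 - (-7/12)*R2:  [      0       0    19/2   37/12  -89/12 ]
R4 <- R4 - (19/12)*R3:  [       0        0        0   469/72  -971/72 ]
Row echelon form:
[ 2  -1  -2      -6        5 ]
[ 0   6   6       7       -5 ]
[ 0   0   6   -13/6     23/6 ]
[ 0   0   0  469/72  -971/72 ]
Nonzero rows / pivot columns: 4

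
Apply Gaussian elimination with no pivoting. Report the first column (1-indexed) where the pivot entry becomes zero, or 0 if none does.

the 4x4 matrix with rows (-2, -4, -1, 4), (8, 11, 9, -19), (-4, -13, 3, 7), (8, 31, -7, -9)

Naive forward elimination:
R2 <- R2 - (-4)*R1:  [  0  -5   5  -3 ]
R3 <- R3 - (2)*R1:  [  0  -5   5  -1 ]
R4 <- R4 - (-4)*R1:  [   0   15  -11    7 ]
R3 <- R3 - (1)*R2:  [ 0  0  0  2 ]
R4 <- R4 - (-3)*R2:  [  0   0   4  -2 ]
Matrix at this point:
[ -2  -4  -1   4 ]
[  0  -5   5  -3 ]
[  0   0   0   2 ]
[  0   0   4  -2 ]
Pivot entry (3,3) is zero but row 4 has 4 in column 3 -> naive elimination stops; a row interchange (e.g. R3 <-> R4) would be required here.

first zero-pivot column = 3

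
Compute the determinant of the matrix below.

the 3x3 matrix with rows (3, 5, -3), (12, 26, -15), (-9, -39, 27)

Forward elimination:
R2 <- R2 - (4)*R1:  [  0   6  -3 ]
R3 <- R3 - (-3)*R1:  [   0  -24   18 ]
R3 <- R3 - (-4)*R2:  [ 0  0  6 ]
Upper-triangular form:
[ 3  5  -3 ]
[ 0  6  -3 ]
[ 0  0   6 ]
det(A) = (-1)^0 * (3) * (6) * (6) = 108  (0 row swaps -> sign +1)

det(A) = 108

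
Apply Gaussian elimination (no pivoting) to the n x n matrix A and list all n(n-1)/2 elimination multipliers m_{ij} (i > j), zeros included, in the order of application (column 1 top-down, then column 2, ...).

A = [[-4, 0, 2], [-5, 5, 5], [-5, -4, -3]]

Forward elimination:
R2 <- R2 - (5/4)*R1:  [   0    5  5/2 ]
R3 <- R3 - (5/4)*R1:  [     0     -4  -11/2 ]
R3 <- R3 - (-4/5)*R2:  [    0     0  -7/2 ]
Multipliers (in order of application): m_{21} = 5/4, m_{31} = 5/4, m_{32} = -4/5

multipliers: 5/4, 5/4, -4/5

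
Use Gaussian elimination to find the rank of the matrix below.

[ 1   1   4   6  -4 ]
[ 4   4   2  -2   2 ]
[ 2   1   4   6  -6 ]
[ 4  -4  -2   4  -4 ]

rank(A) = 4

Row reduction:
R2 <- R2 - (4)*R1:  [   0    0  -14  -26   18 ]
R3 <- R3 - (2)*R1:  [  0  -1  -4  -6   2 ]
R4 <- R4 - (4)*R1:  [   0   -8  -18  -20   12 ]
R2 <-> R3   (pivot in column 2 was zero)
[ 1   1    4    6  -4 ]
[ 0  -1   -4   -6   2 ]
[ 0   0  -14  -26  18 ]
[ 0  -8  -18  -20  12 ]
R4 <- R4 - (8)*R2:  [  0   0  14  28  -4 ]
R4 <- R4 - (-1)*R3:  [  0   0   0   2  14 ]
Row echelon form:
[ 1   1    4    6  -4 ]
[ 0  -1   -4   -6   2 ]
[ 0   0  -14  -26  18 ]
[ 0   0    0    2  14 ]
Nonzero rows / pivot columns: 4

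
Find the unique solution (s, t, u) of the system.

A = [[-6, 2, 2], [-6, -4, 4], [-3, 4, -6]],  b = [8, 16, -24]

(0, 0, 4)

Forward elimination on [A|b]:
R2 <- R2 - (1)*R1:  [  0  -6   2   8 ]
R3 <- R3 - (1/2)*R1:  [   0    3   -7  -28 ]
R3 <- R3 - (-1/2)*R2:  [   0    0   -6  -24 ]
Row echelon form:
[ -6   2   2  |    8 ]
[  0  -6   2  |    8 ]
[  0   0  -6  |  -24 ]
Back-substitution:
u = (-24) / -6 = 4
t = (8 - (2)*(4)) / -6 = 0
s = (8 - (2)*(0) - (2)*(4)) / -6 = 0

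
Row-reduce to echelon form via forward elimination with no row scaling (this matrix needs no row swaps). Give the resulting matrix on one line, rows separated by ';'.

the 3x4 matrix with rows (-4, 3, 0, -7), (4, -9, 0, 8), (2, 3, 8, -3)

REF = [-4 3 0 -7; 0 -6 0 1; 0 0 8 -23/4]

Forward elimination:
R2 <- R2 - (-1)*R1:  [  0  -6   0   1 ]
R3 <- R3 - (-1/2)*R1:  [     0    9/2      8  -13/2 ]
R3 <- R3 - (-3/4)*R2:  [     0      0      8  -23/4 ]
Row echelon form:
[ -4   3  0     -7 ]
[  0  -6  0      1 ]
[  0   0  8  -23/4 ]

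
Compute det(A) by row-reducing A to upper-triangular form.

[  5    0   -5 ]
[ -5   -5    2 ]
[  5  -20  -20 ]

det(A) = 75

Forward elimination:
R2 <- R2 - (-1)*R1:  [  0  -5  -3 ]
R3 <- R3 - (1)*R1:  [   0  -20  -15 ]
R3 <- R3 - (4)*R2:  [  0   0  -3 ]
Upper-triangular form:
[ 5   0  -5 ]
[ 0  -5  -3 ]
[ 0   0  -3 ]
det(A) = (-1)^0 * (5) * (-5) * (-3) = 75  (0 row swaps -> sign +1)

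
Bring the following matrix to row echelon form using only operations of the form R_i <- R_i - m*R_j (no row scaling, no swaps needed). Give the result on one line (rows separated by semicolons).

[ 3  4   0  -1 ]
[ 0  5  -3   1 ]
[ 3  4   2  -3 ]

Forward elimination:
R3 <- R3 - (1)*R1:  [  0   0   2  -2 ]
Row echelon form:
[ 3  4   0  -1 ]
[ 0  5  -3   1 ]
[ 0  0   2  -2 ]

REF = [3 4 0 -1; 0 5 -3 1; 0 0 2 -2]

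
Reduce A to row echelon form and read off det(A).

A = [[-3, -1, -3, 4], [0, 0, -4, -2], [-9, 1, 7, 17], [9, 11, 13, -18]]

det(A) = 96

Forward elimination:
R3 <- R3 - (3)*R1:  [  0   4  16   5 ]
R4 <- R4 - (-3)*R1:  [  0   8   4  -6 ]
R2 <-> R3   (pivot in column 2 was zero)
[ -3  -1  -3   4 ]
[  0   4  16   5 ]
[  0   0  -4  -2 ]
[  0   8   4  -6 ]
R4 <- R4 - (2)*R2:  [   0    0  -28  -16 ]
R4 <- R4 - (7)*R3:  [  0   0   0  -2 ]
Upper-triangular form:
[ -3  -1  -3   4 ]
[  0   4  16   5 ]
[  0   0  -4  -2 ]
[  0   0   0  -2 ]
det(A) = (-1)^1 * (-3) * (4) * (-4) * (-2) = 96  (1 row swap -> sign -1)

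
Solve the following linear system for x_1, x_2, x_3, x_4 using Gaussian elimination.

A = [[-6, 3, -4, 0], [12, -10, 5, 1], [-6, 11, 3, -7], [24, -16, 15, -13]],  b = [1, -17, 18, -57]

Forward elimination on [A|b]:
R2 <- R2 - (-2)*R1:  [   0   -4   -3    1  -15 ]
R3 <- R3 - (1)*R1:  [  0   8   7  -7  17 ]
R4 <- R4 - (-4)*R1:  [   0   -4   -1  -13  -53 ]
R3 <- R3 - (-2)*R2:  [   0    0    1   -5  -13 ]
R4 <- R4 - (1)*R2:  [   0    0    2  -14  -38 ]
R4 <- R4 - (2)*R3:  [   0    0    0   -4  -12 ]
Row echelon form:
[ -6   3  -4   0  |    1 ]
[  0  -4  -3   1  |  -15 ]
[  0   0   1  -5  |  -13 ]
[  0   0   0  -4  |  -12 ]
Back-substitution:
x_4 = (-12) / -4 = 3
x_3 = (-13 - (-5)*(3)) / 1 = 2
x_2 = (-15 - (-3)*(2) - (1)*(3)) / -4 = 3
x_1 = (1 - (3)*(3) - (-4)*(2)) / -6 = 0

(0, 3, 2, 3)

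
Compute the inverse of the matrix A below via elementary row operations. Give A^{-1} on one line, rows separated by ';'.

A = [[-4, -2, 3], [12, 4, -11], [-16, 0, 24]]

inverse = [3 3/2 5/16; -7/2 -3/2 -1/4; 2 1 1/4]

Gauss-Jordan on [A | I]:
R1 <- (1/-4)*R1:  [    1   1/2  -3/4  |  -1/4     0     0 ]
R2 <- R2 - (12)*R1:  [  0  -2  -2  |   3   1   0 ]
R3 <- R3 - (-16)*R1:  [  0   8  12  |  -4   0   1 ]
R2 <- (1/-2)*R2:  [    0     1     1  |  -3/2  -1/2     0 ]
R1 <- R1 - (1/2)*R2:  [    1     0  -5/4  |   1/2   1/4     0 ]
R3 <- R3 - (8)*R2:  [ 0  0  4  |  8  4  1 ]
R3 <- (1/4)*R3:  [   0    0    1  |    2    1  1/4 ]
R1 <- R1 - (-5/4)*R3:  [    1     0     0  |     3   3/2  5/16 ]
R2 <- R2 - (1)*R3:  [    0     1     0  |  -7/2  -3/2  -1/4 ]
Right block of [I | A^{-1}] is the inverse:
[    3   3/2  5/16 ]
[ -7/2  -3/2  -1/4 ]
[    2     1   1/4 ]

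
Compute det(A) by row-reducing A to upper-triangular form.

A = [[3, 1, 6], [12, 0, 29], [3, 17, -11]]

det(A) = -36

Forward elimination:
R2 <- R2 - (4)*R1:  [  0  -4   5 ]
R3 <- R3 - (1)*R1:  [   0   16  -17 ]
R3 <- R3 - (-4)*R2:  [ 0  0  3 ]
Upper-triangular form:
[ 3   1  6 ]
[ 0  -4  5 ]
[ 0   0  3 ]
det(A) = (-1)^0 * (3) * (-4) * (3) = -36  (0 row swaps -> sign +1)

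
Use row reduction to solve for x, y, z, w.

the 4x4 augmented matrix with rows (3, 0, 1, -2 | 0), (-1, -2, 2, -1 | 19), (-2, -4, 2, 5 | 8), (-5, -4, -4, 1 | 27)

Forward elimination on [A|b]:
R2 <- R2 - (-1/3)*R1:  [    0    -2   7/3  -5/3    19 ]
R3 <- R3 - (-2/3)*R1:  [    0    -4   8/3  11/3     8 ]
R4 <- R4 - (-5/3)*R1:  [    0    -4  -7/3  -7/3    27 ]
R3 <- R3 - (2)*R2:  [   0    0   -2    7  -30 ]
R4 <- R4 - (2)*R2:  [   0    0   -7    1  -11 ]
R4 <- R4 - (7/2)*R3:  [     0      0      0  -47/2     94 ]
Row echelon form:
[ 3   0    1     -2  |    0 ]
[ 0  -2  7/3   -5/3  |   19 ]
[ 0   0   -2      7  |  -30 ]
[ 0   0    0  -47/2  |   94 ]
Back-substitution:
w = (94) / (-47/2) = -4
z = (-30 - (7)*(-4)) / -2 = 1
y = (19 - (7/3)*(1) - (-5/3)*(-4)) / -2 = -5
x = (0 - (1)*(1) - (-2)*(-4)) / 3 = -3

(-3, -5, 1, -4)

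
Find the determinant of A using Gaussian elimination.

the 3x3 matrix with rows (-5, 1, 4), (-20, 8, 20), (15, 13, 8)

det(A) = -80

Forward elimination:
R2 <- R2 - (4)*R1:  [ 0  4  4 ]
R3 <- R3 - (-3)*R1:  [  0  16  20 ]
R3 <- R3 - (4)*R2:  [ 0  0  4 ]
Upper-triangular form:
[ -5  1  4 ]
[  0  4  4 ]
[  0  0  4 ]
det(A) = (-1)^0 * (-5) * (4) * (4) = -80  (0 row swaps -> sign +1)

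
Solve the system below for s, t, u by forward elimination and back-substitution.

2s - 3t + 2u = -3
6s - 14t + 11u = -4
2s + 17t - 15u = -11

Forward elimination on [A|b]:
R2 <- R2 - (3)*R1:  [  0  -5   5   5 ]
R3 <- R3 - (1)*R1:  [   0   20  -17   -8 ]
R3 <- R3 - (-4)*R2:  [  0   0   3  12 ]
Row echelon form:
[ 2  -3  2  |  -3 ]
[ 0  -5  5  |   5 ]
[ 0   0  3  |  12 ]
Back-substitution:
u = (12) / 3 = 4
t = (5 - (5)*(4)) / -5 = 3
s = (-3 - (-3)*(3) - (2)*(4)) / 2 = -1

(-1, 3, 4)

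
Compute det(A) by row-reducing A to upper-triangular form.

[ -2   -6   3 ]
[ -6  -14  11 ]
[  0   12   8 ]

det(A) = -16

Forward elimination:
R2 <- R2 - (3)*R1:  [ 0  4  2 ]
R3 <- R3 - (3)*R2:  [ 0  0  2 ]
Upper-triangular form:
[ -2  -6  3 ]
[  0   4  2 ]
[  0   0  2 ]
det(A) = (-1)^0 * (-2) * (4) * (2) = -16  (0 row swaps -> sign +1)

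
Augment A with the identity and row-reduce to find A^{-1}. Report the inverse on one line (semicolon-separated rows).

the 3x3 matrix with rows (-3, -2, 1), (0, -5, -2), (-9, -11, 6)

inverse = [-52/75 1/75 3/25; 6/25 -3/25 -2/25; -3/5 -1/5 1/5]

Gauss-Jordan on [A | I]:
R1 <- (1/-3)*R1:  [    1   2/3  -1/3  |  -1/3     0     0 ]
R3 <- R3 - (-9)*R1:  [  0  -5   3  |  -3   0   1 ]
R2 <- (1/-5)*R2:  [    0     1   2/5  |     0  -1/5     0 ]
R1 <- R1 - (2/3)*R2:  [    1     0  -3/5  |  -1/3  2/15     0 ]
R3 <- R3 - (-5)*R2:  [  0   0   5  |  -3  -1   1 ]
R3 <- (1/5)*R3:  [    0     0     1  |  -3/5  -1/5   1/5 ]
R1 <- R1 - (-3/5)*R3:  [      1       0       0  |  -52/75    1/75    3/25 ]
R2 <- R2 - (2/5)*R3:  [     0      1      0  |   6/25  -3/25  -2/25 ]
Right block of [I | A^{-1}] is the inverse:
[ -52/75   1/75   3/25 ]
[   6/25  -3/25  -2/25 ]
[   -3/5   -1/5    1/5 ]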